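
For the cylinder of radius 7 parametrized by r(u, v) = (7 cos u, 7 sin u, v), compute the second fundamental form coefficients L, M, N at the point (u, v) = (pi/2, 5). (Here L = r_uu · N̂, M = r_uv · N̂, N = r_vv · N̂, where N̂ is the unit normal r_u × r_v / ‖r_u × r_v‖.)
L = -7;  M = 0;  N = 0

Compute the unit normal N̂(u, v) = (cos(u), sin(u), 0), and the second partials r_uu, r_uv, r_vv. Take dot products:
  L(u, v) = r_uu · N̂ = -7,
  M(u, v) = r_uv · N̂ = 0,
  N(u, v) = r_vv · N̂ = 0.
Evaluating at (u, v) = (pi/2, 5):
  L = -7, M = 0, N = 0.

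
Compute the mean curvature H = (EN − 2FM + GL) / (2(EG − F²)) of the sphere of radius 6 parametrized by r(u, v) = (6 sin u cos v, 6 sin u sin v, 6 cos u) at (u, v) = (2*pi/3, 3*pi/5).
H = -1/6

With E = 36, F = 0, G = 36*sin(u)^2, L = -6*sin(u)/Abs(sin(u)), M = 0, N = -6*sin(u)^3/Abs(sin(u)), assemble
  H = (EN − 2FM + GL) / (2(EG − F²)) = -sin(u)/(6*Abs(sin(u))).
At (u, v) = (2*pi/3, 3*pi/5): H = -1/6.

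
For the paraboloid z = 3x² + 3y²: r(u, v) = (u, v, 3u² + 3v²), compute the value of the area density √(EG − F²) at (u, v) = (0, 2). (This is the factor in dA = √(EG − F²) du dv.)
√(EG − F²)|_{(0, 2)} = sqrt(145)

E = 36*u^2 + 1, F = 36*u*v, G = 36*v^2 + 1, so EG − F² = 36*u^2 + 36*v^2 + 1. Taking the positive square root: √(EG − F²) = sqrt(36*u^2 + 36*v^2 + 1). At (u, v) = (0, 2): sqrt(145).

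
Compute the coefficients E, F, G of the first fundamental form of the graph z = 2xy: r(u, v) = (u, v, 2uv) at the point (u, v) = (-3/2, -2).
E = 17;  F = 12;  G = 10

Partials: r_u = (1, 0, 2*v), r_v = (0, 1, 2*u). As functions of (u, v):
  E = r_u · r_u = 4*v^2 + 1,
  F = r_u · r_v = 4*u*v,
  G = r_v · r_v = 4*u^2 + 1.
Evaluating at (u, v) = (-3/2, -2): E = 17, F = 12, G = 10.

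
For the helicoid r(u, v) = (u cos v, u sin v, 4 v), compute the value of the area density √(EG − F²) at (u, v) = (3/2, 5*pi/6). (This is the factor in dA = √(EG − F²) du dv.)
√(EG − F²)|_{(3/2, 5*pi/6)} = sqrt(73)/2

E = 1, F = 0, G = u^2 + 16, so EG − F² = u^2 + 16. Taking the positive square root: √(EG − F²) = sqrt(u^2 + 16). At (u, v) = (3/2, 5*pi/6): sqrt(73)/2.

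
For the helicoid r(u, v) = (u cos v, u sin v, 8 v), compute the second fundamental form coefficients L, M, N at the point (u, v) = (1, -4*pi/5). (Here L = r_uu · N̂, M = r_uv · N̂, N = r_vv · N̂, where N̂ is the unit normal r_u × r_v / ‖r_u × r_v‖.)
L = 0;  M = -8*sqrt(65)/65;  N = 0

Compute the unit normal N̂(u, v) = (8*sin(v)/sqrt(u^2 + 64), -8*cos(v)/sqrt(u^2 + 64), u/sqrt(u^2 + 64)), and the second partials r_uu, r_uv, r_vv. Take dot products:
  L(u, v) = r_uu · N̂ = 0,
  M(u, v) = r_uv · N̂ = -8/sqrt(u^2 + 64),
  N(u, v) = r_vv · N̂ = 0.
Evaluating at (u, v) = (1, -4*pi/5):
  L = 0, M = -8*sqrt(65)/65, N = 0.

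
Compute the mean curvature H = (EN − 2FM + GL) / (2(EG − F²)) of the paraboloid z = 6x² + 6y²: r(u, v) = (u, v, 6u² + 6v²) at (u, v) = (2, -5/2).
H = 8868*sqrt(1477)/2181529

With E = 144*u^2 + 1, F = 144*u*v, G = 144*v^2 + 1, L = 12/sqrt(144*u^2 + 144*v^2 + 1), M = 0, N = 12/sqrt(144*u^2 + 144*v^2 + 1), assemble
  H = (EN − 2FM + GL) / (2(EG − F²)) = 12*(72*u^2 + 72*v^2 + 1)/(144*u^2 + 144*v^2 + 1)^(3/2).
At (u, v) = (2, -5/2): H = 8868*sqrt(1477)/2181529.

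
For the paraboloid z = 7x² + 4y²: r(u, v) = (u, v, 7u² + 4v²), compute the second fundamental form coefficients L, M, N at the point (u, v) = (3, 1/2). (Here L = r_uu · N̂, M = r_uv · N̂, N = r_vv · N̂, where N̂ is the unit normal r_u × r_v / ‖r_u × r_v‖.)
L = 14*sqrt(1781)/1781;  M = 0;  N = 8*sqrt(1781)/1781

Compute the unit normal N̂(u, v) = (-14*u/sqrt(196*u^2 + 64*v^2 + 1), -8*v/sqrt(196*u^2 + 64*v^2 + 1), 1/sqrt(196*u^2 + 64*v^2 + 1)), and the second partials r_uu, r_uv, r_vv. Take dot products:
  L(u, v) = r_uu · N̂ = 14/sqrt(196*u^2 + 64*v^2 + 1),
  M(u, v) = r_uv · N̂ = 0,
  N(u, v) = r_vv · N̂ = 8/sqrt(196*u^2 + 64*v^2 + 1).
Evaluating at (u, v) = (3, 1/2):
  L = 14*sqrt(1781)/1781, M = 0, N = 8*sqrt(1781)/1781.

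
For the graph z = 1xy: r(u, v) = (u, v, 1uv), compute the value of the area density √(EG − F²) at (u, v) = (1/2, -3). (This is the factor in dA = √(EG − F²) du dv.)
√(EG − F²)|_{(1/2, -3)} = sqrt(41)/2

E = v^2 + 1, F = u*v, G = u^2 + 1, so EG − F² = u^2 + v^2 + 1. Taking the positive square root: √(EG − F²) = sqrt(u^2 + v^2 + 1). At (u, v) = (1/2, -3): sqrt(41)/2.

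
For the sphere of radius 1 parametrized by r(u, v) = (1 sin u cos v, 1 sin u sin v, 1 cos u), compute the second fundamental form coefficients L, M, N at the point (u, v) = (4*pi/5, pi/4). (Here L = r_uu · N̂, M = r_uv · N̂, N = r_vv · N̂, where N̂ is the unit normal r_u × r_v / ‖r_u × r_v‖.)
L = -1;  M = 0;  N = -5/8 + sqrt(5)/8

Compute the unit normal N̂(u, v) = (sin(u)^2*cos(v)/Abs(sin(u)), sin(u)^2*sin(v)/Abs(sin(u)), sin(2*u)/(2*Abs(sin(u)))), and the second partials r_uu, r_uv, r_vv. Take dot products:
  L(u, v) = r_uu · N̂ = -sin(u)/Abs(sin(u)),
  M(u, v) = r_uv · N̂ = 0,
  N(u, v) = r_vv · N̂ = -sin(u)^3/Abs(sin(u)).
Evaluating at (u, v) = (4*pi/5, pi/4):
  L = -1, M = 0, N = -5/8 + sqrt(5)/8.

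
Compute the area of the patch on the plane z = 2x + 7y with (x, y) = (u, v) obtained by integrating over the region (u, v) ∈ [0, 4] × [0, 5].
Area = 60*sqrt(6)

Area = ∫∫ √(EG − F²) du dv with √(EG − F²) = 3*sqrt(6). Integrating over [0, 4] × [0, 5] gives 60*sqrt(6).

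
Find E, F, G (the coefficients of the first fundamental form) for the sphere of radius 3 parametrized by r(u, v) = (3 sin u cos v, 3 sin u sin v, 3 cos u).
E = 9;  F = 0;  G = 9*sin(u)^2

Compute partials: r_u = (3*cos(u)*cos(v), 3*sin(v)*cos(u), -3*sin(u)), r_v = (-3*sin(u)*sin(v), 3*sin(u)*cos(v), 0). Then
  E = r_u · r_u = 9,
  F = r_u · r_v = 0,
  G = r_v · r_v = 9*sin(u)^2.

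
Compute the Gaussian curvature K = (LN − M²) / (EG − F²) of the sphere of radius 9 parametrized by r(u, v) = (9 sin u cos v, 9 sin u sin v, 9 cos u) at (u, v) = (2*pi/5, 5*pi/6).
K = 1/81

Coefficients of the first fundamental form: E = 81, F = 0, G = 81*sin(u)^2.
Coefficients of the second fundamental form: L = -9*sin(u)/Abs(sin(u)), M = 0, N = -9*sin(u)^3/Abs(sin(u)).
Assemble K = (LN − M²)/(EG − F²) = 1/81. At (u, v) = (2*pi/5, 5*pi/6): K = 1/81.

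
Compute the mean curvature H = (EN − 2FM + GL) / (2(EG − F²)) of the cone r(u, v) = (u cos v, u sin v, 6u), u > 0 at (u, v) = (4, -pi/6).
H = 3*sqrt(37)/148

With E = 37, F = 0, G = u^2, L = 0, M = 0, N = 6*sqrt(37)*u^2/(37*Abs(u)), assemble
  H = (EN − 2FM + GL) / (2(EG − F²)) = 3*sqrt(37)/(37*Abs(u)).
At (u, v) = (4, -pi/6): H = 3*sqrt(37)/148.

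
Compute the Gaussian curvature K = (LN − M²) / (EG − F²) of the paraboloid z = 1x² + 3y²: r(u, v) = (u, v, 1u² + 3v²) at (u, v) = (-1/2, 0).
K = 3

Coefficients of the first fundamental form: E = 4*u^2 + 1, F = 12*u*v, G = 36*v^2 + 1.
Coefficients of the second fundamental form: L = 2/sqrt(4*u^2 + 36*v^2 + 1), M = 0, N = 6/sqrt(4*u^2 + 36*v^2 + 1).
Assemble K = (LN − M²)/(EG − F²) = 12/(16*u^4 + 288*u^2*v^2 + 8*u^2 + 1296*v^4 + 72*v^2 + 1). At (u, v) = (-1/2, 0): K = 3.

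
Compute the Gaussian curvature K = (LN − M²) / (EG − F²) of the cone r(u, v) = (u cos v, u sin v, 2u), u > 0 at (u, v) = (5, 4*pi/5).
K = 0

Coefficients of the first fundamental form: E = 5, F = 0, G = u^2.
Coefficients of the second fundamental form: L = 0, M = 0, N = 2*sqrt(5)*u^2/(5*Abs(u)).
Assemble K = (LN − M²)/(EG − F²) = 0. At (u, v) = (5, 4*pi/5): K = 0.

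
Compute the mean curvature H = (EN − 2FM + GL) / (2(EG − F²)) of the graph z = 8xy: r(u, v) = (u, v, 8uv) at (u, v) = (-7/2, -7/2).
H = -6272*sqrt(1569)/2461761

With E = 64*v^2 + 1, F = 64*u*v, G = 64*u^2 + 1, L = 0, M = 8/sqrt(64*u^2 + 64*v^2 + 1), N = 0, assemble
  H = (EN − 2FM + GL) / (2(EG − F²)) = -512*u*v/(64*u^2 + 64*v^2 + 1)^(3/2).
At (u, v) = (-7/2, -7/2): H = -6272*sqrt(1569)/2461761.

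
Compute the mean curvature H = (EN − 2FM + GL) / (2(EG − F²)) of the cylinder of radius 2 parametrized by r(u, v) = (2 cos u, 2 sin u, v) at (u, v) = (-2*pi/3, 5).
H = -1/4

With E = 4, F = 0, G = 1, L = -2, M = 0, N = 0, assemble
  H = (EN − 2FM + GL) / (2(EG − F²)) = -1/4.
At (u, v) = (-2*pi/3, 5): H = -1/4.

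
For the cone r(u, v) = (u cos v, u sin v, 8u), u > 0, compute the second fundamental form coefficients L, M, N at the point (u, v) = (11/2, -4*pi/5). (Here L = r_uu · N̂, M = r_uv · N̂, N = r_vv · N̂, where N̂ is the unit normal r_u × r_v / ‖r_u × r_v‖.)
L = 0;  M = 0;  N = 44*sqrt(65)/65

Compute the unit normal N̂(u, v) = (-8*sqrt(65)*u*cos(v)/(65*Abs(u)), -8*sqrt(65)*u*sin(v)/(65*Abs(u)), sqrt(65)*u/(65*Abs(u))), and the second partials r_uu, r_uv, r_vv. Take dot products:
  L(u, v) = r_uu · N̂ = 0,
  M(u, v) = r_uv · N̂ = 0,
  N(u, v) = r_vv · N̂ = 8*sqrt(65)*u^2/(65*Abs(u)).
Evaluating at (u, v) = (11/2, -4*pi/5):
  L = 0, M = 0, N = 44*sqrt(65)/65.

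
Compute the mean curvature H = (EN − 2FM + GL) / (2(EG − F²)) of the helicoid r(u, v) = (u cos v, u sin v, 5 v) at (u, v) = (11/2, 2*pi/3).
H = 0

With E = 1, F = 0, G = u^2 + 25, L = 0, M = -5/sqrt(u^2 + 25), N = 0, assemble
  H = (EN − 2FM + GL) / (2(EG − F²)) = 0.
At (u, v) = (11/2, 2*pi/3): H = 0.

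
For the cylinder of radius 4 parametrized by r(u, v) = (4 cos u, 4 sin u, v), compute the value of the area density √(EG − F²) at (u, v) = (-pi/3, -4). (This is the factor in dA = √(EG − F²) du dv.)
√(EG − F²)|_{(-pi/3, -4)} = 4

E = 16, F = 0, G = 1, so EG − F² = 16. Taking the positive square root: √(EG − F²) = 4. At (u, v) = (-pi/3, -4): 4.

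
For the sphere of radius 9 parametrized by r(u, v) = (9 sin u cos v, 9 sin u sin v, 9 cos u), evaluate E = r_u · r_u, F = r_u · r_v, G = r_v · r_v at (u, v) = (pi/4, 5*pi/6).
E = 81;  F = 0;  G = 81/2

Partials: r_u = (9*cos(u)*cos(v), 9*sin(v)*cos(u), -9*sin(u)), r_v = (-9*sin(u)*sin(v), 9*sin(u)*cos(v), 0). As functions of (u, v):
  E = r_u · r_u = 81,
  F = r_u · r_v = 0,
  G = r_v · r_v = 81*sin(u)^2.
Evaluating at (u, v) = (pi/4, 5*pi/6): E = 81, F = 0, G = 81/2.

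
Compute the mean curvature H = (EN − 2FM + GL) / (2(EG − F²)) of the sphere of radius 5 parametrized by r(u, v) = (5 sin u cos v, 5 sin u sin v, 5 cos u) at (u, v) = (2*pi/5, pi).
H = -1/5

With E = 25, F = 0, G = 25*sin(u)^2, L = -5*sin(u)/Abs(sin(u)), M = 0, N = -5*sin(u)^3/Abs(sin(u)), assemble
  H = (EN − 2FM + GL) / (2(EG − F²)) = -sin(u)/(5*Abs(sin(u))).
At (u, v) = (2*pi/5, pi): H = -1/5.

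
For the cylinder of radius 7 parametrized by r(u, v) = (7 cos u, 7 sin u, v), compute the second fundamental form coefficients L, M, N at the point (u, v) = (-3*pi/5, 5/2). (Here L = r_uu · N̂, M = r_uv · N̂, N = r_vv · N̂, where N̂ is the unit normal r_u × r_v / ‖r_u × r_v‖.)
L = -7;  M = 0;  N = 0

Compute the unit normal N̂(u, v) = (cos(u), sin(u), 0), and the second partials r_uu, r_uv, r_vv. Take dot products:
  L(u, v) = r_uu · N̂ = -7,
  M(u, v) = r_uv · N̂ = 0,
  N(u, v) = r_vv · N̂ = 0.
Evaluating at (u, v) = (-3*pi/5, 5/2):
  L = -7, M = 0, N = 0.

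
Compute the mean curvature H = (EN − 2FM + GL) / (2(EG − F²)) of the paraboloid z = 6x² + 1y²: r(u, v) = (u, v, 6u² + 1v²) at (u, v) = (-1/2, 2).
H = 139*sqrt(53)/2809

With E = 144*u^2 + 1, F = 24*u*v, G = 4*v^2 + 1, L = 12/sqrt(144*u^2 + 4*v^2 + 1), M = 0, N = 2/sqrt(144*u^2 + 4*v^2 + 1), assemble
  H = (EN − 2FM + GL) / (2(EG − F²)) = (144*u^2 + 24*v^2 + 7)/(144*u^2 + 4*v^2 + 1)^(3/2).
At (u, v) = (-1/2, 2): H = 139*sqrt(53)/2809.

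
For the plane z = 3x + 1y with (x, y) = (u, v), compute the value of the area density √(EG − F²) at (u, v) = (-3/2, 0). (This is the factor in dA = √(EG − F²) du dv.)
√(EG − F²)|_{(-3/2, 0)} = sqrt(11)

E = 10, F = 3, G = 2, so EG − F² = 11. Taking the positive square root: √(EG − F²) = sqrt(11). At (u, v) = (-3/2, 0): sqrt(11).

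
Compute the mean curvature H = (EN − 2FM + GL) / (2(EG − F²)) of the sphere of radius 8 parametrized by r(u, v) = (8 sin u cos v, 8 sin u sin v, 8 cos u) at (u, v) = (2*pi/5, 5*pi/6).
H = -1/8

With E = 64, F = 0, G = 64*sin(u)^2, L = -8*sin(u)/Abs(sin(u)), M = 0, N = -8*sin(u)^3/Abs(sin(u)), assemble
  H = (EN − 2FM + GL) / (2(EG − F²)) = -sin(u)/(8*Abs(sin(u))).
At (u, v) = (2*pi/5, 5*pi/6): H = -1/8.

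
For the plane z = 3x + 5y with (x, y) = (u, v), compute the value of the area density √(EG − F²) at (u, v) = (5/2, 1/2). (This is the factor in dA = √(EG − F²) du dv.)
√(EG − F²)|_{(5/2, 1/2)} = sqrt(35)

E = 10, F = 15, G = 26, so EG − F² = 35. Taking the positive square root: √(EG − F²) = sqrt(35). At (u, v) = (5/2, 1/2): sqrt(35).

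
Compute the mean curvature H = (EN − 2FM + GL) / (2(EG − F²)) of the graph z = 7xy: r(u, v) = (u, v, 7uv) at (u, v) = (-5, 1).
H = 343*sqrt(51)/65025

With E = 49*v^2 + 1, F = 49*u*v, G = 49*u^2 + 1, L = 0, M = 7/sqrt(49*u^2 + 49*v^2 + 1), N = 0, assemble
  H = (EN − 2FM + GL) / (2(EG − F²)) = -343*u*v/(49*u^2 + 49*v^2 + 1)^(3/2).
At (u, v) = (-5, 1): H = 343*sqrt(51)/65025.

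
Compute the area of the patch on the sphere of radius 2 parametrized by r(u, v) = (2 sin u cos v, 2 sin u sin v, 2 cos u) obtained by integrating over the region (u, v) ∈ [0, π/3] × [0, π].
Area = 2*pi

Area = ∫∫ √(EG − F²) du dv with √(EG − F²) = 4*Abs(sin(u)). Integrating over [0, π/3] × [0, π] gives 2*pi.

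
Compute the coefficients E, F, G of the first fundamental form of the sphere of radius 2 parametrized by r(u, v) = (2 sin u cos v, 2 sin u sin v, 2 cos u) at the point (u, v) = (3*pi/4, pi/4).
E = 4;  F = 0;  G = 2

Partials: r_u = (2*cos(u)*cos(v), 2*sin(v)*cos(u), -2*sin(u)), r_v = (-2*sin(u)*sin(v), 2*sin(u)*cos(v), 0). As functions of (u, v):
  E = r_u · r_u = 4,
  F = r_u · r_v = 0,
  G = r_v · r_v = 4*sin(u)^2.
Evaluating at (u, v) = (3*pi/4, pi/4): E = 4, F = 0, G = 2.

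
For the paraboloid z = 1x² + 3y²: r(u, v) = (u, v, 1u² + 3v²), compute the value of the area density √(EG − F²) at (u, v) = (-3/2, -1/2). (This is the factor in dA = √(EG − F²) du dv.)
√(EG − F²)|_{(-3/2, -1/2)} = sqrt(19)

E = 4*u^2 + 1, F = 12*u*v, G = 36*v^2 + 1, so EG − F² = 4*u^2 + 36*v^2 + 1. Taking the positive square root: √(EG − F²) = sqrt(4*u^2 + 36*v^2 + 1). At (u, v) = (-3/2, -1/2): sqrt(19).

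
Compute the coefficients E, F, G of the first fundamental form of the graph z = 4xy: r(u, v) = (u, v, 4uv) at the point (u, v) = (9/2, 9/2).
E = 325;  F = 324;  G = 325

Partials: r_u = (1, 0, 4*v), r_v = (0, 1, 4*u). As functions of (u, v):
  E = r_u · r_u = 16*v^2 + 1,
  F = r_u · r_v = 16*u*v,
  G = r_v · r_v = 16*u^2 + 1.
Evaluating at (u, v) = (9/2, 9/2): E = 325, F = 324, G = 325.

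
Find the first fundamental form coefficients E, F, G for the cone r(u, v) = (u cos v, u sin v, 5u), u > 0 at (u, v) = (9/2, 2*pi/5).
E = 26;  F = 0;  G = 81/4

Partials: r_u = (cos(v), sin(v), 5), r_v = (-u*sin(v), u*cos(v), 0). As functions of (u, v):
  E = r_u · r_u = 26,
  F = r_u · r_v = 0,
  G = r_v · r_v = u^2.
Evaluating at (u, v) = (9/2, 2*pi/5): E = 26, F = 0, G = 81/4.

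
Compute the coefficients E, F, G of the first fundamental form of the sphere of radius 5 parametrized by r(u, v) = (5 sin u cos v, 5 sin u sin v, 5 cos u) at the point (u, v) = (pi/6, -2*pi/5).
E = 25;  F = 0;  G = 25/4

Partials: r_u = (5*cos(u)*cos(v), 5*sin(v)*cos(u), -5*sin(u)), r_v = (-5*sin(u)*sin(v), 5*sin(u)*cos(v), 0). As functions of (u, v):
  E = r_u · r_u = 25,
  F = r_u · r_v = 0,
  G = r_v · r_v = 25*sin(u)^2.
Evaluating at (u, v) = (pi/6, -2*pi/5): E = 25, F = 0, G = 25/4.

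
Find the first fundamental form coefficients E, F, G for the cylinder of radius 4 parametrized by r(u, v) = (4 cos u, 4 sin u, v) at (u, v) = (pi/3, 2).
E = 16;  F = 0;  G = 1

Partials: r_u = (-4*sin(u), 4*cos(u), 0), r_v = (0, 0, 1). As functions of (u, v):
  E = r_u · r_u = 16,
  F = r_u · r_v = 0,
  G = r_v · r_v = 1.
Evaluating at (u, v) = (pi/3, 2): E = 16, F = 0, G = 1.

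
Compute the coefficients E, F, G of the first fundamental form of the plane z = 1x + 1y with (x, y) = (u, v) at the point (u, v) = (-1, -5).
E = 2;  F = 1;  G = 2

Partials: r_u = (1, 0, 1), r_v = (0, 1, 1). As functions of (u, v):
  E = r_u · r_u = 2,
  F = r_u · r_v = 1,
  G = r_v · r_v = 2.
Evaluating at (u, v) = (-1, -5): E = 2, F = 1, G = 2.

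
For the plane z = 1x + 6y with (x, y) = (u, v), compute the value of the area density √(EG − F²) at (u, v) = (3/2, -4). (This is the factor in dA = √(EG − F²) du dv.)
√(EG − F²)|_{(3/2, -4)} = sqrt(38)

E = 2, F = 6, G = 37, so EG − F² = 38. Taking the positive square root: √(EG − F²) = sqrt(38). At (u, v) = (3/2, -4): sqrt(38).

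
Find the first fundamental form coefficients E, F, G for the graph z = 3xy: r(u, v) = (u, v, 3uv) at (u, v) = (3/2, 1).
E = 10;  F = 27/2;  G = 85/4

Partials: r_u = (1, 0, 3*v), r_v = (0, 1, 3*u). As functions of (u, v):
  E = r_u · r_u = 9*v^2 + 1,
  F = r_u · r_v = 9*u*v,
  G = r_v · r_v = 9*u^2 + 1.
Evaluating at (u, v) = (3/2, 1): E = 10, F = 27/2, G = 85/4.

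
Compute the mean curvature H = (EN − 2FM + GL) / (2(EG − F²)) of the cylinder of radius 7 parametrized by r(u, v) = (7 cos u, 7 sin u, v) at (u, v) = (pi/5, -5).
H = -1/14

With E = 49, F = 0, G = 1, L = -7, M = 0, N = 0, assemble
  H = (EN − 2FM + GL) / (2(EG − F²)) = -1/14.
At (u, v) = (pi/5, -5): H = -1/14.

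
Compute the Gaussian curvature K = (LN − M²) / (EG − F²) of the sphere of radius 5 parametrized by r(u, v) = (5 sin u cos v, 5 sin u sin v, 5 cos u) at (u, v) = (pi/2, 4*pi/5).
K = 1/25

Coefficients of the first fundamental form: E = 25, F = 0, G = 25*sin(u)^2.
Coefficients of the second fundamental form: L = -5*sin(u)/Abs(sin(u)), M = 0, N = -5*sin(u)^3/Abs(sin(u)).
Assemble K = (LN − M²)/(EG − F²) = 1/25. At (u, v) = (pi/2, 4*pi/5): K = 1/25.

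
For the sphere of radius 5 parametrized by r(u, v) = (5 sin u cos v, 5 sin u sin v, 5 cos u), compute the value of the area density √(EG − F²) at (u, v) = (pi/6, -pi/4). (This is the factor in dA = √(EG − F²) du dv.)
√(EG − F²)|_{(pi/6, -pi/4)} = 25/2

E = 25, F = 0, G = 25*sin(u)^2, so EG − F² = 625*sin(u)^2. Taking the positive square root: √(EG − F²) = 25*Abs(sin(u)). At (u, v) = (pi/6, -pi/4): 25/2.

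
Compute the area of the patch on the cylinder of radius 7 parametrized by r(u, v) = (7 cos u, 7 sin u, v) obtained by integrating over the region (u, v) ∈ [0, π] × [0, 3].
Area = 21*pi

Area = ∫∫ √(EG − F²) du dv with √(EG − F²) = 7. Integrating over [0, π] × [0, 3] gives 21*pi.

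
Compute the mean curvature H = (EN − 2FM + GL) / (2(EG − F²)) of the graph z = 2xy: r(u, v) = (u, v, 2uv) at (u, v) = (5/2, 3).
H = -15*sqrt(62)/961

With E = 4*v^2 + 1, F = 4*u*v, G = 4*u^2 + 1, L = 0, M = 2/sqrt(4*u^2 + 4*v^2 + 1), N = 0, assemble
  H = (EN − 2FM + GL) / (2(EG − F²)) = -8*u*v/(4*u^2 + 4*v^2 + 1)^(3/2).
At (u, v) = (5/2, 3): H = -15*sqrt(62)/961.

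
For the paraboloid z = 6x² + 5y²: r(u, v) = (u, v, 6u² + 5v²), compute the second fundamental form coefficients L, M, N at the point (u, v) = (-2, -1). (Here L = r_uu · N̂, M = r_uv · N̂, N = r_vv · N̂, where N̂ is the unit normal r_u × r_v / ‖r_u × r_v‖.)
L = 12*sqrt(677)/677;  M = 0;  N = 10*sqrt(677)/677

Compute the unit normal N̂(u, v) = (-12*u/sqrt(144*u^2 + 100*v^2 + 1), -10*v/sqrt(144*u^2 + 100*v^2 + 1), 1/sqrt(144*u^2 + 100*v^2 + 1)), and the second partials r_uu, r_uv, r_vv. Take dot products:
  L(u, v) = r_uu · N̂ = 12/sqrt(144*u^2 + 100*v^2 + 1),
  M(u, v) = r_uv · N̂ = 0,
  N(u, v) = r_vv · N̂ = 10/sqrt(144*u^2 + 100*v^2 + 1).
Evaluating at (u, v) = (-2, -1):
  L = 12*sqrt(677)/677, M = 0, N = 10*sqrt(677)/677.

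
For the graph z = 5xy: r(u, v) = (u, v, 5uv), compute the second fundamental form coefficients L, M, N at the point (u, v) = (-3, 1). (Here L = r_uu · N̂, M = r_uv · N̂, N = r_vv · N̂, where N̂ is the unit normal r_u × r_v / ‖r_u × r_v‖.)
L = 0;  M = 5*sqrt(251)/251;  N = 0

Compute the unit normal N̂(u, v) = (-5*v/sqrt(25*u^2 + 25*v^2 + 1), -5*u/sqrt(25*u^2 + 25*v^2 + 1), 1/sqrt(25*u^2 + 25*v^2 + 1)), and the second partials r_uu, r_uv, r_vv. Take dot products:
  L(u, v) = r_uu · N̂ = 0,
  M(u, v) = r_uv · N̂ = 5/sqrt(25*u^2 + 25*v^2 + 1),
  N(u, v) = r_vv · N̂ = 0.
Evaluating at (u, v) = (-3, 1):
  L = 0, M = 5*sqrt(251)/251, N = 0.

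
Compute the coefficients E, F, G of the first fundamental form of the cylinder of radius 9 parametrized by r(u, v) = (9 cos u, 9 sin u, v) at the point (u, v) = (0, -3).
E = 81;  F = 0;  G = 1

Partials: r_u = (-9*sin(u), 9*cos(u), 0), r_v = (0, 0, 1). As functions of (u, v):
  E = r_u · r_u = 81,
  F = r_u · r_v = 0,
  G = r_v · r_v = 1.
Evaluating at (u, v) = (0, -3): E = 81, F = 0, G = 1.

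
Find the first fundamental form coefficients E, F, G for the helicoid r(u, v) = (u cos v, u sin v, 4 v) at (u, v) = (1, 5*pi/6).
E = 1;  F = 0;  G = 17

Partials: r_u = (cos(v), sin(v), 0), r_v = (-u*sin(v), u*cos(v), 4). As functions of (u, v):
  E = r_u · r_u = 1,
  F = r_u · r_v = 0,
  G = r_v · r_v = u^2 + 16.
Evaluating at (u, v) = (1, 5*pi/6): E = 1, F = 0, G = 17.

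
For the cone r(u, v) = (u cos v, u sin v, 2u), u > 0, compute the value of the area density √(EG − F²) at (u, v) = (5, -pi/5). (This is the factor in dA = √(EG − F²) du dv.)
√(EG − F²)|_{(5, -pi/5)} = 5*sqrt(5)

E = 5, F = 0, G = u^2, so EG − F² = 5*u^2. Taking the positive square root: √(EG − F²) = sqrt(5)*Abs(u). At (u, v) = (5, -pi/5): 5*sqrt(5).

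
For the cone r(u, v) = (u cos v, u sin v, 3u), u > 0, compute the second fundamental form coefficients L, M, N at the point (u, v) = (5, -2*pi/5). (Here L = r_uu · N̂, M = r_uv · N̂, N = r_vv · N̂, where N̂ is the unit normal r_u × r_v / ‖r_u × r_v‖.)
L = 0;  M = 0;  N = 3*sqrt(10)/2

Compute the unit normal N̂(u, v) = (-3*sqrt(10)*u*cos(v)/(10*Abs(u)), -3*sqrt(10)*u*sin(v)/(10*Abs(u)), sqrt(10)*u/(10*Abs(u))), and the second partials r_uu, r_uv, r_vv. Take dot products:
  L(u, v) = r_uu · N̂ = 0,
  M(u, v) = r_uv · N̂ = 0,
  N(u, v) = r_vv · N̂ = 3*sqrt(10)*u^2/(10*Abs(u)).
Evaluating at (u, v) = (5, -2*pi/5):
  L = 0, M = 0, N = 3*sqrt(10)/2.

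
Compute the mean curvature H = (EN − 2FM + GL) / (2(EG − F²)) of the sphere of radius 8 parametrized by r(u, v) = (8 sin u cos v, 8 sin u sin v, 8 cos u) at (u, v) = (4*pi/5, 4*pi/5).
H = -1/8

With E = 64, F = 0, G = 64*sin(u)^2, L = -8*sin(u)/Abs(sin(u)), M = 0, N = -8*sin(u)^3/Abs(sin(u)), assemble
  H = (EN − 2FM + GL) / (2(EG − F²)) = -sin(u)/(8*Abs(sin(u))).
At (u, v) = (4*pi/5, 4*pi/5): H = -1/8.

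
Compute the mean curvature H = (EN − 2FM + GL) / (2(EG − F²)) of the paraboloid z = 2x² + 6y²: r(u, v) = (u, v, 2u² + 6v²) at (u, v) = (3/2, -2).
H = 1376*sqrt(613)/375769

With E = 16*u^2 + 1, F = 48*u*v, G = 144*v^2 + 1, L = 4/sqrt(16*u^2 + 144*v^2 + 1), M = 0, N = 12/sqrt(16*u^2 + 144*v^2 + 1), assemble
  H = (EN − 2FM + GL) / (2(EG − F²)) = 8*(12*u^2 + 36*v^2 + 1)/(16*u^2 + 144*v^2 + 1)^(3/2).
At (u, v) = (3/2, -2): H = 1376*sqrt(613)/375769.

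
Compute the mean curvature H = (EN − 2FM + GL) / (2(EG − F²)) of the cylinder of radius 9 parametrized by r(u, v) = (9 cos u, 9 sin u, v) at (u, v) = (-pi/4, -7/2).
H = -1/18

With E = 81, F = 0, G = 1, L = -9, M = 0, N = 0, assemble
  H = (EN − 2FM + GL) / (2(EG − F²)) = -1/18.
At (u, v) = (-pi/4, -7/2): H = -1/18.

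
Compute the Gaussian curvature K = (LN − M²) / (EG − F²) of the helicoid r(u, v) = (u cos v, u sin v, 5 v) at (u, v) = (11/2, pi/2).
K = -400/48841

Coefficients of the first fundamental form: E = 1, F = 0, G = u^2 + 25.
Coefficients of the second fundamental form: L = 0, M = -5/sqrt(u^2 + 25), N = 0.
Assemble K = (LN − M²)/(EG − F²) = -25/(u^2 + 25)^2. At (u, v) = (11/2, pi/2): K = -400/48841.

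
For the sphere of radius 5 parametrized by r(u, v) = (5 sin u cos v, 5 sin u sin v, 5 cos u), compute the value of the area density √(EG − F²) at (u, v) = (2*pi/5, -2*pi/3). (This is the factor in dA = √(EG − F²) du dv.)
√(EG − F²)|_{(2*pi/5, -2*pi/3)} = 25*sqrt(2*sqrt(5) + 10)/4

E = 25, F = 0, G = 25*sin(u)^2, so EG − F² = 625*sin(u)^2. Taking the positive square root: √(EG − F²) = 25*Abs(sin(u)). At (u, v) = (2*pi/5, -2*pi/3): 25*sqrt(2*sqrt(5) + 10)/4.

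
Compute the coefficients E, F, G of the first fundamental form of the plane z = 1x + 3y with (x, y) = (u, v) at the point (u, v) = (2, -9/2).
E = 2;  F = 3;  G = 10

Partials: r_u = (1, 0, 1), r_v = (0, 1, 3). As functions of (u, v):
  E = r_u · r_u = 2,
  F = r_u · r_v = 3,
  G = r_v · r_v = 10.
Evaluating at (u, v) = (2, -9/2): E = 2, F = 3, G = 10.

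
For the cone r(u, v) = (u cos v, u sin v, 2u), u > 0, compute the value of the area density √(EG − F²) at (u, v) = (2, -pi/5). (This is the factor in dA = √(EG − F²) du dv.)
√(EG − F²)|_{(2, -pi/5)} = 2*sqrt(5)

E = 5, F = 0, G = u^2, so EG − F² = 5*u^2. Taking the positive square root: √(EG − F²) = sqrt(5)*Abs(u). At (u, v) = (2, -pi/5): 2*sqrt(5).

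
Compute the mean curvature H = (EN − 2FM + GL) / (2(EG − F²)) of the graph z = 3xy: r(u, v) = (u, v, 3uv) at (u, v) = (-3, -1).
H = -81*sqrt(91)/8281

With E = 9*v^2 + 1, F = 9*u*v, G = 9*u^2 + 1, L = 0, M = 3/sqrt(9*u^2 + 9*v^2 + 1), N = 0, assemble
  H = (EN − 2FM + GL) / (2(EG − F²)) = -27*u*v/(9*u^2 + 9*v^2 + 1)^(3/2).
At (u, v) = (-3, -1): H = -81*sqrt(91)/8281.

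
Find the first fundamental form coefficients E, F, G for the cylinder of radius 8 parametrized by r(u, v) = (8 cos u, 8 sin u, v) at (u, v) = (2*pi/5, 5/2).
E = 64;  F = 0;  G = 1

Partials: r_u = (-8*sin(u), 8*cos(u), 0), r_v = (0, 0, 1). As functions of (u, v):
  E = r_u · r_u = 64,
  F = r_u · r_v = 0,
  G = r_v · r_v = 1.
Evaluating at (u, v) = (2*pi/5, 5/2): E = 64, F = 0, G = 1.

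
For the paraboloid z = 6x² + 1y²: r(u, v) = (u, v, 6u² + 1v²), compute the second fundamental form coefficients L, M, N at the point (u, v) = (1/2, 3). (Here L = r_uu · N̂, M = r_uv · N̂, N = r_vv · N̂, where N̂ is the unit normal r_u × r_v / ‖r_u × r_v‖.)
L = 12*sqrt(73)/73;  M = 0;  N = 2*sqrt(73)/73

Compute the unit normal N̂(u, v) = (-12*u/sqrt(144*u^2 + 4*v^2 + 1), -2*v/sqrt(144*u^2 + 4*v^2 + 1), 1/sqrt(144*u^2 + 4*v^2 + 1)), and the second partials r_uu, r_uv, r_vv. Take dot products:
  L(u, v) = r_uu · N̂ = 12/sqrt(144*u^2 + 4*v^2 + 1),
  M(u, v) = r_uv · N̂ = 0,
  N(u, v) = r_vv · N̂ = 2/sqrt(144*u^2 + 4*v^2 + 1).
Evaluating at (u, v) = (1/2, 3):
  L = 12*sqrt(73)/73, M = 0, N = 2*sqrt(73)/73.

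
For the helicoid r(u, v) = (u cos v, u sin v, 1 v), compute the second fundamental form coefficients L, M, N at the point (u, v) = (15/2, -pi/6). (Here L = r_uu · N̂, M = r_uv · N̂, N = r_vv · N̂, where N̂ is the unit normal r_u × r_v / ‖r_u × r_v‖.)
L = 0;  M = -2*sqrt(229)/229;  N = 0

Compute the unit normal N̂(u, v) = (sin(v)/sqrt(u^2 + 1), -cos(v)/sqrt(u^2 + 1), u/sqrt(u^2 + 1)), and the second partials r_uu, r_uv, r_vv. Take dot products:
  L(u, v) = r_uu · N̂ = 0,
  M(u, v) = r_uv · N̂ = -1/sqrt(u^2 + 1),
  N(u, v) = r_vv · N̂ = 0.
Evaluating at (u, v) = (15/2, -pi/6):
  L = 0, M = -2*sqrt(229)/229, N = 0.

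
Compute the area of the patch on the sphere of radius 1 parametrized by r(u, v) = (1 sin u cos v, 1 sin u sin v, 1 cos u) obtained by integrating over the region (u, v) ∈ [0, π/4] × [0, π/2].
Area = pi*(2 - sqrt(2))/4

Area = ∫∫ √(EG − F²) du dv with √(EG − F²) = Abs(sin(u)). Integrating over [0, π/4] × [0, π/2] gives pi*(2 - sqrt(2))/4.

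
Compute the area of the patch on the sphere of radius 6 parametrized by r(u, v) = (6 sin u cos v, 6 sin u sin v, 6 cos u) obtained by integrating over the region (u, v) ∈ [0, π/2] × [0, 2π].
Area = 72*pi

Area = ∫∫ √(EG − F²) du dv with √(EG − F²) = 36*Abs(sin(u)). Integrating over [0, π/2] × [0, 2π] gives 72*pi.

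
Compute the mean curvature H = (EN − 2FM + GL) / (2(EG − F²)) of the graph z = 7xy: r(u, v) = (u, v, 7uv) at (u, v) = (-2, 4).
H = 2744*sqrt(109)/320787

With E = 49*v^2 + 1, F = 49*u*v, G = 49*u^2 + 1, L = 0, M = 7/sqrt(49*u^2 + 49*v^2 + 1), N = 0, assemble
  H = (EN − 2FM + GL) / (2(EG − F²)) = -343*u*v/(49*u^2 + 49*v^2 + 1)^(3/2).
At (u, v) = (-2, 4): H = 2744*sqrt(109)/320787.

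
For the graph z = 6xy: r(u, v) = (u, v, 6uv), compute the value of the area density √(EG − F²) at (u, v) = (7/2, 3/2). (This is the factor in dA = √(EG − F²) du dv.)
√(EG − F²)|_{(7/2, 3/2)} = sqrt(523)

E = 36*v^2 + 1, F = 36*u*v, G = 36*u^2 + 1, so EG − F² = 36*u^2 + 36*v^2 + 1. Taking the positive square root: √(EG − F²) = sqrt(36*u^2 + 36*v^2 + 1). At (u, v) = (7/2, 3/2): sqrt(523).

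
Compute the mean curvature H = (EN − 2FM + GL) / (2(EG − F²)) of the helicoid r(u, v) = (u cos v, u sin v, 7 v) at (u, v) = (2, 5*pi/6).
H = 0

With E = 1, F = 0, G = u^2 + 49, L = 0, M = -7/sqrt(u^2 + 49), N = 0, assemble
  H = (EN − 2FM + GL) / (2(EG − F²)) = 0.
At (u, v) = (2, 5*pi/6): H = 0.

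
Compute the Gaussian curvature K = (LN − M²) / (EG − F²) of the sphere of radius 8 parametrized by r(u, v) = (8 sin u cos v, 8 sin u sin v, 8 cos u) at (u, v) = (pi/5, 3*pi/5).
K = 1/64

Coefficients of the first fundamental form: E = 64, F = 0, G = 64*sin(u)^2.
Coefficients of the second fundamental form: L = -8*sin(u)/Abs(sin(u)), M = 0, N = -8*sin(u)^3/Abs(sin(u)).
Assemble K = (LN − M²)/(EG − F²) = 1/64. At (u, v) = (pi/5, 3*pi/5): K = 1/64.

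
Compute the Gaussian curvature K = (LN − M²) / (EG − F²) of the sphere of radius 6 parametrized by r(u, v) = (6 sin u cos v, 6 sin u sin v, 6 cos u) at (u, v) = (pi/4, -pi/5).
K = 1/36

Coefficients of the first fundamental form: E = 36, F = 0, G = 36*sin(u)^2.
Coefficients of the second fundamental form: L = -6*sin(u)/Abs(sin(u)), M = 0, N = -6*sin(u)^3/Abs(sin(u)).
Assemble K = (LN − M²)/(EG − F²) = 1/36. At (u, v) = (pi/4, -pi/5): K = 1/36.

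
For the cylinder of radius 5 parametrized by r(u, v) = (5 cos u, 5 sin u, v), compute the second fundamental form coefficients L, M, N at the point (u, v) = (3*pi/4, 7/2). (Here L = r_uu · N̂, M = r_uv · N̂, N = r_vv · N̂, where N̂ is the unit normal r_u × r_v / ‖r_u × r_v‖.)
L = -5;  M = 0;  N = 0

Compute the unit normal N̂(u, v) = (cos(u), sin(u), 0), and the second partials r_uu, r_uv, r_vv. Take dot products:
  L(u, v) = r_uu · N̂ = -5,
  M(u, v) = r_uv · N̂ = 0,
  N(u, v) = r_vv · N̂ = 0.
Evaluating at (u, v) = (3*pi/4, 7/2):
  L = -5, M = 0, N = 0.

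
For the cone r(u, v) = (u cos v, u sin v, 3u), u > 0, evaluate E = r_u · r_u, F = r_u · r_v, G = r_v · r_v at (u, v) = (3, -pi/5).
E = 10;  F = 0;  G = 9

Partials: r_u = (cos(v), sin(v), 3), r_v = (-u*sin(v), u*cos(v), 0). As functions of (u, v):
  E = r_u · r_u = 10,
  F = r_u · r_v = 0,
  G = r_v · r_v = u^2.
Evaluating at (u, v) = (3, -pi/5): E = 10, F = 0, G = 9.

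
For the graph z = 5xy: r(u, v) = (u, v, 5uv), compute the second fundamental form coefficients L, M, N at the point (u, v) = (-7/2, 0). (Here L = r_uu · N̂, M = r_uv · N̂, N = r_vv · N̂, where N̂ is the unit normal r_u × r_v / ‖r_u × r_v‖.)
L = 0;  M = 10*sqrt(1229)/1229;  N = 0

Compute the unit normal N̂(u, v) = (-5*v/sqrt(25*u^2 + 25*v^2 + 1), -5*u/sqrt(25*u^2 + 25*v^2 + 1), 1/sqrt(25*u^2 + 25*v^2 + 1)), and the second partials r_uu, r_uv, r_vv. Take dot products:
  L(u, v) = r_uu · N̂ = 0,
  M(u, v) = r_uv · N̂ = 5/sqrt(25*u^2 + 25*v^2 + 1),
  N(u, v) = r_vv · N̂ = 0.
Evaluating at (u, v) = (-7/2, 0):
  L = 0, M = 10*sqrt(1229)/1229, N = 0.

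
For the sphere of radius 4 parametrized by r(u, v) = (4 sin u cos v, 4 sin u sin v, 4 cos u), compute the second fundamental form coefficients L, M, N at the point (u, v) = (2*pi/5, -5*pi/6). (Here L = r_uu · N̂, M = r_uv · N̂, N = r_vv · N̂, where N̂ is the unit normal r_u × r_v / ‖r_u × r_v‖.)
L = -4;  M = 0;  N = -5/2 - sqrt(5)/2

Compute the unit normal N̂(u, v) = (sin(u)^2*cos(v)/Abs(sin(u)), sin(u)^2*sin(v)/Abs(sin(u)), sin(2*u)/(2*Abs(sin(u)))), and the second partials r_uu, r_uv, r_vv. Take dot products:
  L(u, v) = r_uu · N̂ = -4*sin(u)/Abs(sin(u)),
  M(u, v) = r_uv · N̂ = 0,
  N(u, v) = r_vv · N̂ = -4*sin(u)^3/Abs(sin(u)).
Evaluating at (u, v) = (2*pi/5, -5*pi/6):
  L = -4, M = 0, N = -5/2 - sqrt(5)/2.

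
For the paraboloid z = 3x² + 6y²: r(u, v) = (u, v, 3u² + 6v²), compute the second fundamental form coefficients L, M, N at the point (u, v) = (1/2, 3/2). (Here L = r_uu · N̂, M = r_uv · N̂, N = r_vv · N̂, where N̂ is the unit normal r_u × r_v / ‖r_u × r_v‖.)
L = 3*sqrt(334)/167;  M = 0;  N = 6*sqrt(334)/167

Compute the unit normal N̂(u, v) = (-6*u/sqrt(36*u^2 + 144*v^2 + 1), -12*v/sqrt(36*u^2 + 144*v^2 + 1), 1/sqrt(36*u^2 + 144*v^2 + 1)), and the second partials r_uu, r_uv, r_vv. Take dot products:
  L(u, v) = r_uu · N̂ = 6/sqrt(36*u^2 + 144*v^2 + 1),
  M(u, v) = r_uv · N̂ = 0,
  N(u, v) = r_vv · N̂ = 12/sqrt(36*u^2 + 144*v^2 + 1).
Evaluating at (u, v) = (1/2, 3/2):
  L = 3*sqrt(334)/167, M = 0, N = 6*sqrt(334)/167.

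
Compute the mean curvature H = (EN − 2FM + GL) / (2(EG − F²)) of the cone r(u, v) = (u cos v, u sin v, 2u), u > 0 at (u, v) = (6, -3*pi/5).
H = sqrt(5)/30

With E = 5, F = 0, G = u^2, L = 0, M = 0, N = 2*sqrt(5)*u^2/(5*Abs(u)), assemble
  H = (EN − 2FM + GL) / (2(EG − F²)) = sqrt(5)/(5*Abs(u)).
At (u, v) = (6, -3*pi/5): H = sqrt(5)/30.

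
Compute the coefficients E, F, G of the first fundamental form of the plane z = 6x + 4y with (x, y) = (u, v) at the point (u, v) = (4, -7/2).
E = 37;  F = 24;  G = 17

Partials: r_u = (1, 0, 6), r_v = (0, 1, 4). As functions of (u, v):
  E = r_u · r_u = 37,
  F = r_u · r_v = 24,
  G = r_v · r_v = 17.
Evaluating at (u, v) = (4, -7/2): E = 37, F = 24, G = 17.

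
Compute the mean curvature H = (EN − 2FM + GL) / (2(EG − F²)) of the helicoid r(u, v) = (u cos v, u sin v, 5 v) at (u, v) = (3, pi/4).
H = 0

With E = 1, F = 0, G = u^2 + 25, L = 0, M = -5/sqrt(u^2 + 25), N = 0, assemble
  H = (EN − 2FM + GL) / (2(EG − F²)) = 0.
At (u, v) = (3, pi/4): H = 0.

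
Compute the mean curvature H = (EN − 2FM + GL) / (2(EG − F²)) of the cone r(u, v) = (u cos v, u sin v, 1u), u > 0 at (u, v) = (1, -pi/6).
H = sqrt(2)/4

With E = 2, F = 0, G = u^2, L = 0, M = 0, N = sqrt(2)*u^2/(2*Abs(u)), assemble
  H = (EN − 2FM + GL) / (2(EG − F²)) = sqrt(2)/(4*Abs(u)).
At (u, v) = (1, -pi/6): H = sqrt(2)/4.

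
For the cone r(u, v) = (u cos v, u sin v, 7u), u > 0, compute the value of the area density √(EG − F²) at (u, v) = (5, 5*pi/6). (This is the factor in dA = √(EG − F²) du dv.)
√(EG − F²)|_{(5, 5*pi/6)} = 25*sqrt(2)

E = 50, F = 0, G = u^2, so EG − F² = 50*u^2. Taking the positive square root: √(EG − F²) = 5*sqrt(2)*Abs(u). At (u, v) = (5, 5*pi/6): 25*sqrt(2).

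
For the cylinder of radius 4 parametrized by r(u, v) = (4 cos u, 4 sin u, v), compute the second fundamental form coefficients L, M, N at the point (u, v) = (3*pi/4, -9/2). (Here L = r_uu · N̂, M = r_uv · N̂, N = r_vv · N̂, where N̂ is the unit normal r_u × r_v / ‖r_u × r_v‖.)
L = -4;  M = 0;  N = 0

Compute the unit normal N̂(u, v) = (cos(u), sin(u), 0), and the second partials r_uu, r_uv, r_vv. Take dot products:
  L(u, v) = r_uu · N̂ = -4,
  M(u, v) = r_uv · N̂ = 0,
  N(u, v) = r_vv · N̂ = 0.
Evaluating at (u, v) = (3*pi/4, -9/2):
  L = -4, M = 0, N = 0.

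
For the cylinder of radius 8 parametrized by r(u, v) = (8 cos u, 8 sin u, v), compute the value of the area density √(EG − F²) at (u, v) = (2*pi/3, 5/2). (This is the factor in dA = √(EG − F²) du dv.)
√(EG − F²)|_{(2*pi/3, 5/2)} = 8

E = 64, F = 0, G = 1, so EG − F² = 64. Taking the positive square root: √(EG − F²) = 8. At (u, v) = (2*pi/3, 5/2): 8.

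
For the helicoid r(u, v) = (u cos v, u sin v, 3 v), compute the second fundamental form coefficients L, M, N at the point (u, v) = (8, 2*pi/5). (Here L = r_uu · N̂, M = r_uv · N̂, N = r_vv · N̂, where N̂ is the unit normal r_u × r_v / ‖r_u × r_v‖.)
L = 0;  M = -3*sqrt(73)/73;  N = 0

Compute the unit normal N̂(u, v) = (3*sin(v)/sqrt(u^2 + 9), -3*cos(v)/sqrt(u^2 + 9), u/sqrt(u^2 + 9)), and the second partials r_uu, r_uv, r_vv. Take dot products:
  L(u, v) = r_uu · N̂ = 0,
  M(u, v) = r_uv · N̂ = -3/sqrt(u^2 + 9),
  N(u, v) = r_vv · N̂ = 0.
Evaluating at (u, v) = (8, 2*pi/5):
  L = 0, M = -3*sqrt(73)/73, N = 0.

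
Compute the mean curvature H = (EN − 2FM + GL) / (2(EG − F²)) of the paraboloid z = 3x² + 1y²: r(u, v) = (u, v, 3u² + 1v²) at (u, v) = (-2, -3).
H = 256*sqrt(181)/32761

With E = 36*u^2 + 1, F = 12*u*v, G = 4*v^2 + 1, L = 6/sqrt(36*u^2 + 4*v^2 + 1), M = 0, N = 2/sqrt(36*u^2 + 4*v^2 + 1), assemble
  H = (EN − 2FM + GL) / (2(EG − F²)) = 4*(9*u^2 + 3*v^2 + 1)/(36*u^2 + 4*v^2 + 1)^(3/2).
At (u, v) = (-2, -3): H = 256*sqrt(181)/32761.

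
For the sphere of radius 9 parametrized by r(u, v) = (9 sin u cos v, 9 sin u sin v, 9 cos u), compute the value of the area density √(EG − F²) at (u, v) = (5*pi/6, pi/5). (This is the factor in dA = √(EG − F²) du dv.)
√(EG − F²)|_{(5*pi/6, pi/5)} = 81/2

E = 81, F = 0, G = 81*sin(u)^2, so EG − F² = 6561*sin(u)^2. Taking the positive square root: √(EG − F²) = 81*Abs(sin(u)). At (u, v) = (5*pi/6, pi/5): 81/2.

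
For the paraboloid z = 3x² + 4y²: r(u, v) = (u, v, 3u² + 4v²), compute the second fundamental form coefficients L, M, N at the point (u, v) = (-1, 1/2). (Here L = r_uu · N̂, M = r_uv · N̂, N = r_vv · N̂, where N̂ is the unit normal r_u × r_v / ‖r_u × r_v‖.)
L = 6*sqrt(53)/53;  M = 0;  N = 8*sqrt(53)/53

Compute the unit normal N̂(u, v) = (-6*u/sqrt(36*u^2 + 64*v^2 + 1), -8*v/sqrt(36*u^2 + 64*v^2 + 1), 1/sqrt(36*u^2 + 64*v^2 + 1)), and the second partials r_uu, r_uv, r_vv. Take dot products:
  L(u, v) = r_uu · N̂ = 6/sqrt(36*u^2 + 64*v^2 + 1),
  M(u, v) = r_uv · N̂ = 0,
  N(u, v) = r_vv · N̂ = 8/sqrt(36*u^2 + 64*v^2 + 1).
Evaluating at (u, v) = (-1, 1/2):
  L = 6*sqrt(53)/53, M = 0, N = 8*sqrt(53)/53.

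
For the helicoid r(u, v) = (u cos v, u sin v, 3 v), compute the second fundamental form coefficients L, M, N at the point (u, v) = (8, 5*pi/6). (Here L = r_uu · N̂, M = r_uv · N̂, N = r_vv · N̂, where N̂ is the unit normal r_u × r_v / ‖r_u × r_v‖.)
L = 0;  M = -3*sqrt(73)/73;  N = 0

Compute the unit normal N̂(u, v) = (3*sin(v)/sqrt(u^2 + 9), -3*cos(v)/sqrt(u^2 + 9), u/sqrt(u^2 + 9)), and the second partials r_uu, r_uv, r_vv. Take dot products:
  L(u, v) = r_uu · N̂ = 0,
  M(u, v) = r_uv · N̂ = -3/sqrt(u^2 + 9),
  N(u, v) = r_vv · N̂ = 0.
Evaluating at (u, v) = (8, 5*pi/6):
  L = 0, M = -3*sqrt(73)/73, N = 0.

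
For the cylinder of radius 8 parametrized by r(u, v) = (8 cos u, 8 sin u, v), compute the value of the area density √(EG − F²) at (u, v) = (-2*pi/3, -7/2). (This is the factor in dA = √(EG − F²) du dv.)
√(EG − F²)|_{(-2*pi/3, -7/2)} = 8

E = 64, F = 0, G = 1, so EG − F² = 64. Taking the positive square root: √(EG − F²) = 8. At (u, v) = (-2*pi/3, -7/2): 8.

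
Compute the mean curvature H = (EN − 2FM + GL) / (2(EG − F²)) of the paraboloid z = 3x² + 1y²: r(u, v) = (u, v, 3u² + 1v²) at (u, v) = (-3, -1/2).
H = 331*sqrt(326)/106276

With E = 36*u^2 + 1, F = 12*u*v, G = 4*v^2 + 1, L = 6/sqrt(36*u^2 + 4*v^2 + 1), M = 0, N = 2/sqrt(36*u^2 + 4*v^2 + 1), assemble
  H = (EN − 2FM + GL) / (2(EG − F²)) = 4*(9*u^2 + 3*v^2 + 1)/(36*u^2 + 4*v^2 + 1)^(3/2).
At (u, v) = (-3, -1/2): H = 331*sqrt(326)/106276.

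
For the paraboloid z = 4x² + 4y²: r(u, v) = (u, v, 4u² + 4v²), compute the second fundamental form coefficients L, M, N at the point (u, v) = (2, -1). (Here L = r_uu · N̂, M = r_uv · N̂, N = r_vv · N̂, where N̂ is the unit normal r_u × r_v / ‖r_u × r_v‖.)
L = 8*sqrt(321)/321;  M = 0;  N = 8*sqrt(321)/321

Compute the unit normal N̂(u, v) = (-8*u/sqrt(64*u^2 + 64*v^2 + 1), -8*v/sqrt(64*u^2 + 64*v^2 + 1), 1/sqrt(64*u^2 + 64*v^2 + 1)), and the second partials r_uu, r_uv, r_vv. Take dot products:
  L(u, v) = r_uu · N̂ = 8/sqrt(64*u^2 + 64*v^2 + 1),
  M(u, v) = r_uv · N̂ = 0,
  N(u, v) = r_vv · N̂ = 8/sqrt(64*u^2 + 64*v^2 + 1).
Evaluating at (u, v) = (2, -1):
  L = 8*sqrt(321)/321, M = 0, N = 8*sqrt(321)/321.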